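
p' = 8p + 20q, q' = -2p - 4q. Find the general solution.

Coefficient matrix A = [[8, 20], [-2, -4]].
Characteristic polynomial det(A - λI) = λ^2 - 4λ + 8 = 0.
Eigenvalues λ = 2 ± 2i (complex conjugate pair).
For λ=2+2i: an eigenvector is (1,0) - i(3,-1) = (1 - 3i, 0 + i).
A real fundamental pair from Re and Im of e^((2+2i)t)v: X_1 = e^(2t)(cos(2t)·(1,0) + sin(2t)·(3,-1)), X_2 = e^(2t)(sin(2t)·(1,0) - cos(2t)·(3,-1)).
General solution: c_1X_1 + c_2X_2.

p(t) = 3c_1e^(2t)sin(2t) + c_1e^(2t)cos(2t) + c_2e^(2t)sin(2t) - 3c_2e^(2t)cos(2t), q(t) = -c_1e^(2t)sin(2t) + c_2e^(2t)cos(2t)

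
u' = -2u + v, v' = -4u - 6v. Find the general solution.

u(t) = K_1e^(-4t) + K_2te^(-4t) - K_2e^(-4t), v(t) = -2K_1e^(-4t) - 2K_2te^(-4t) + 3K_2e^(-4t)

Coefficient matrix A = [[-2, 1], [-4, -6]].
Characteristic polynomial det(A - λI) = λ^2 + 8λ + 16 = 0.
Single eigenvalue λ = -4 with algebraic multiplicity 2.
Eigenvector v = (1,-2); generalized eigenvector w with (A-λI)w=v is (-1,3).
General solution: e^(-4t)[K_1·v + K_2·(t·v + w)].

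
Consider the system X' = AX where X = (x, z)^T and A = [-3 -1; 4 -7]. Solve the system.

Coefficient matrix A = [[-3, -1], [4, -7]].
Characteristic polynomial det(A - λI) = λ^2 + 10λ + 25 = 0.
Single eigenvalue λ = -5 with algebraic multiplicity 2.
Eigenvector v = (1,2); generalized eigenvector w with (A-λI)w=v is (1,1).
General solution: e^(-5t)[c_1·v + c_2·(t·v + w)].

x(t) = c_1e^(-5t) + c_2te^(-5t) + c_2e^(-5t), z(t) = 2c_1e^(-5t) + 2c_2te^(-5t) + c_2e^(-5t)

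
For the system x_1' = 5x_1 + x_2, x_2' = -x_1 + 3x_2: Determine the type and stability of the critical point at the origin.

A = [[5,1],[-1,3]]; det(A-λI) = λ^2 - 8λ + 16.
repeated λ = 4 with a single eigenvector.

unstable improper node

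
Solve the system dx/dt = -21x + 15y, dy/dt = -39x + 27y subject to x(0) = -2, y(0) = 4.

x(t) = 36e^(3t)sin(3t) - 2e^(3t)cos(3t), y(t) = 58e^(3t)sin(3t) + 4e^(3t)cos(3t)

Coefficient matrix A = [[-21, 15], [-39, 27]].
Characteristic polynomial det(A - λI) = λ^2 - 6λ + 18 = 0.
Eigenvalues λ = 3 ± 3i (complex conjugate pair).
For λ=3+3i: an eigenvector is (-2,-3) - i(1,2) = (-2 - i, -3 - 2i).
A real fundamental pair from Re and Im of e^((3+3i)t)v: X_1 = e^(3t)(cos(3t)·(-2,-3) + sin(3t)·(1,2)), X_2 = e^(3t)(sin(3t)·(-2,-3) - cos(3t)·(1,2)).
General solution: K_1X_1 + K_2X_2.
Applying x(0)=-2, y(0)=4 gives K_1=8, K_2=-14.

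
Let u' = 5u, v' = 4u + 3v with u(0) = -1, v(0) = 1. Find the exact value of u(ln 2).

-32

A = [[5,0],[4,3]]; eigenvalues λ = 5, 3.
Eigenvectors: (1,2) for λ=5, (0,-1) for λ=3.
From the initial condition, c_1 = -1, c_2 = -3.
u(ln 2) = (-1)(2^5)(1) + (-3)(2^3)(0) = -32.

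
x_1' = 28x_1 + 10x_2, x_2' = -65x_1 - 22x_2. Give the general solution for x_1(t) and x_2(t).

x_1(t) = -c_1e^(3t)sin(5t) - c_1e^(3t)cos(5t) - c_2e^(3t)sin(5t) + c_2e^(3t)cos(5t), x_2(t) = 3c_1e^(3t)sin(5t) + 2c_1e^(3t)cos(5t) + 2c_2e^(3t)sin(5t) - 3c_2e^(3t)cos(5t)

Coefficient matrix A = [[28, 10], [-65, -22]].
Characteristic polynomial det(A - λI) = λ^2 - 6λ + 34 = 0.
Eigenvalues λ = 3 ± 5i (complex conjugate pair).
For λ=3+5i: an eigenvector is (-1,2) - i(-1,3) = (-1 + i, 2 - 3i).
A real fundamental pair from Re and Im of e^((3+5i)t)v: X_1 = e^(3t)(cos(5t)·(-1,2) + sin(5t)·(-1,3)), X_2 = e^(3t)(sin(5t)·(-1,2) - cos(5t)·(-1,3)).
General solution: c_1X_1 + c_2X_2.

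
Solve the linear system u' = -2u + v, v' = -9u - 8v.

u(t) = -c_1e^(-5t) - c_2te^(-5t), v(t) = 3c_1e^(-5t) + 3c_2te^(-5t) - c_2e^(-5t)

Coefficient matrix A = [[-2, 1], [-9, -8]].
Characteristic polynomial det(A - λI) = λ^2 + 10λ + 25 = 0.
Single eigenvalue λ = -5 with algebraic multiplicity 2.
Eigenvector v = (-1,3); generalized eigenvector w with (A-λI)w=v is (0,-1).
General solution: e^(-5t)[c_1·v + c_2·(t·v + w)].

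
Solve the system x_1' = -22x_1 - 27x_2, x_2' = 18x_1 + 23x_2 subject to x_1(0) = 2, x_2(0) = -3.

x_1(t) = 5e^(5t) - 3e^(-4t), x_2(t) = -5e^(5t) + 2e^(-4t)

Coefficient matrix A = [[-22, -27], [18, 23]].
Characteristic polynomial det(A - λI) = λ^2 - λ - 20 = 0.
Eigenvalues λ = -4, 5.
For λ=-4: (A-λI) row 1 is [-18, -27], so an eigenvector is (3, -2).
For λ=5: (A-λI) row 1 is [-27, -27], so an eigenvector is (1, -1).
General solution: c_1e^(-4t)(3,-2) + c_2e^(5t)(1,-1).
Applying x_1(0)=2, x_2(0)=-3 gives c_1=-1, c_2=5.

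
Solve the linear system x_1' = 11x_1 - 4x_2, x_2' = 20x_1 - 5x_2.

x_1(t) = -K_1e^(3t)cos(4t) - K_2e^(3t)sin(4t), x_2(t) = -K_1e^(3t)sin(4t) - 2K_1e^(3t)cos(4t) - 2K_2e^(3t)sin(4t) + K_2e^(3t)cos(4t)

Coefficient matrix A = [[11, -4], [20, -5]].
Characteristic polynomial det(A - λI) = λ^2 - 6λ + 25 = 0.
Eigenvalues λ = 3 ± 4i (complex conjugate pair).
For λ=3+4i: an eigenvector is (-1,-2) - i(0,-1) = (-1, -2 + i).
A real fundamental pair from Re and Im of e^((3+4i)t)v: X_1 = e^(3t)(cos(4t)·(-1,-2) + sin(4t)·(0,-1)), X_2 = e^(3t)(sin(4t)·(-1,-2) - cos(4t)·(0,-1)).
General solution: K_1X_1 + K_2X_2.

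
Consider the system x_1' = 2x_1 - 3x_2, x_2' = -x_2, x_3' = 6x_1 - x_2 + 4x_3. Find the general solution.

Coefficient matrix A = [[2, -3, 0], [0, -1, 0], [6, -1, 4]].
det(A - λI) = 0 gives eigenvalues λ = 4, -1, 2.
For λ=4: eigenvector (0,0,1).
For λ=-1: eigenvector (1,1,-1).
For λ=2: eigenvector (1,0,-3).
General solution: c_1e^(4t)(0,0,1) + c_2e^(-t)(1,1,-1) + c_3e^(2t)(1,0,-3).

x_1(t) = c_2e^(-t) + c_3e^(2t), x_2(t) = c_2e^(-t), x_3(t) = c_1e^(4t) - c_2e^(-t) - 3c_3e^(2t)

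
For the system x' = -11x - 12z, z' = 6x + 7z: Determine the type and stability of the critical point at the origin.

saddle

A = [[-11,-12],[6,7]]; det(A-λI) = λ^2 + 4λ - 5.
λ = 1, -5: opposite signs.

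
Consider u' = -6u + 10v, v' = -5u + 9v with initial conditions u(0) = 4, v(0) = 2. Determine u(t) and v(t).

Coefficient matrix A = [[-6, 10], [-5, 9]].
Characteristic polynomial det(A - λI) = λ^2 - 3λ - 4 = 0.
Eigenvalues λ = -1, 4.
For λ=-1: (A-λI) row 1 is [-5, 10], so an eigenvector is (2, 1).
For λ=4: (A-λI) row 1 is [-10, 10], so an eigenvector is (1, 1).
General solution: K_1e^(-t)(2,1) + K_2e^(4t)(1,1).
Applying u(0)=4, v(0)=2 gives K_1=2, K_2=0.

u(t) = 4e^(-t), v(t) = 2e^(-t)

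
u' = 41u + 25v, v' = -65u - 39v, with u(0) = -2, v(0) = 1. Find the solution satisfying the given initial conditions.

u(t) = -11e^(t)sin(5t) - 2e^(t)cos(5t), v(t) = 18e^(t)sin(5t) + e^(t)cos(5t)

Coefficient matrix A = [[41, 25], [-65, -39]].
Characteristic polynomial det(A - λI) = λ^2 - 2λ + 26 = 0.
Eigenvalues λ = 1 ± 5i (complex conjugate pair).
For λ=1+5i: an eigenvector is (-1,2) - i(2,-3) = (-1 - 2i, 2 + 3i).
A real fundamental pair from Re and Im of e^((1+5i)t)v: X_1 = e^(t)(cos(5t)·(-1,2) + sin(5t)·(2,-3)), X_2 = e^(t)(sin(5t)·(-1,2) - cos(5t)·(2,-3)).
General solution: c_1X_1 + c_2X_2.
Applying u(0)=-2, v(0)=1 gives c_1=-4, c_2=3.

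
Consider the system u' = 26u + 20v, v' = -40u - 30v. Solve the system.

u(t) = -2K_1e^(-2t)sin(4t) - K_1e^(-2t)cos(4t) - K_2e^(-2t)sin(4t) + 2K_2e^(-2t)cos(4t), v(t) = 3K_1e^(-2t)sin(4t) + K_1e^(-2t)cos(4t) + K_2e^(-2t)sin(4t) - 3K_2e^(-2t)cos(4t)

Coefficient matrix A = [[26, 20], [-40, -30]].
Characteristic polynomial det(A - λI) = λ^2 + 4λ + 20 = 0.
Eigenvalues λ = -2 ± 4i (complex conjugate pair).
For λ=-2+4i: an eigenvector is (-1,1) - i(-2,3) = (-1 + 2i, 1 - 3i).
A real fundamental pair from Re and Im of e^((-2+4i)t)v: X_1 = e^(-2t)(cos(4t)·(-1,1) + sin(4t)·(-2,3)), X_2 = e^(-2t)(sin(4t)·(-1,1) - cos(4t)·(-2,3)).
General solution: K_1X_1 + K_2X_2.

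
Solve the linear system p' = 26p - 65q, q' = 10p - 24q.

Coefficient matrix A = [[26, -65], [10, -24]].
Characteristic polynomial det(A - λI) = λ^2 - 2λ + 26 = 0.
Eigenvalues λ = 1 ± 5i (complex conjugate pair).
For λ=1+5i: an eigenvector is (3,1) - i(2,1) = (3 - 2i, 1 - i).
A real fundamental pair from Re and Im of e^((1+5i)t)v: X_1 = e^(t)(cos(5t)·(3,1) + sin(5t)·(2,1)), X_2 = e^(t)(sin(5t)·(3,1) - cos(5t)·(2,1)).
General solution: c_1X_1 + c_2X_2.

p(t) = 2c_1e^(t)sin(5t) + 3c_1e^(t)cos(5t) + 3c_2e^(t)sin(5t) - 2c_2e^(t)cos(5t), q(t) = c_1e^(t)sin(5t) + c_1e^(t)cos(5t) + c_2e^(t)sin(5t) - c_2e^(t)cos(5t)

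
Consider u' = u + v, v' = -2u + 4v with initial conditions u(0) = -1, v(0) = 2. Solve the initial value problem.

u(t) = 3e^(3t) - 4e^(2t), v(t) = 6e^(3t) - 4e^(2t)

Coefficient matrix A = [[1, 1], [-2, 4]].
Characteristic polynomial det(A - λI) = λ^2 - 5λ + 6 = 0.
Eigenvalues λ = 3, 2.
For λ=3: (A-λI) row 1 is [-2, 1], so an eigenvector is (1, 2).
For λ=2: (A-λI) row 1 is [-1, 1], so an eigenvector is (1, 1).
General solution: C_1e^(3t)(1,2) + C_2e^(2t)(1,1).
Applying u(0)=-1, v(0)=2 gives C_1=3, C_2=-4.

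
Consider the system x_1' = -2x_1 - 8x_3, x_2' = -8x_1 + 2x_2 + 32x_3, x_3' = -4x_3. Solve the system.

Coefficient matrix A = [[-2, 0, -8], [-8, 2, 32], [0, 0, -4]].
det(A - λI) = 0 gives eigenvalues λ = -4, 2, -2.
For λ=-4: eigenvector (4,0,1).
For λ=2: eigenvector (0,1,0).
For λ=-2: eigenvector (1,2,0).
General solution: c_1e^(-4t)(4,0,1) + c_2e^(2t)(0,1,0) + c_3e^(-2t)(1,2,0).

x_1(t) = 4c_1e^(-4t) + c_3e^(-2t), x_2(t) = c_2e^(2t) + 2c_3e^(-2t), x_3(t) = c_1e^(-4t)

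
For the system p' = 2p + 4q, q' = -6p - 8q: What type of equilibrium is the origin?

A = [[2,4],[-6,-8]]; det(A-λI) = λ^2 + 6λ + 8.
λ = -2, -4: both negative.

stable node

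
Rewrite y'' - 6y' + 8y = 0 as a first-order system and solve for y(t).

y(t) = c_1e^(4t) + c_2e^(2t)

Let x_1 = y, x_2 = y'. Then x_1' = x_2 and x_2' = -8x_1 + 6x_2.
A = [[0,1],[-8,6]]; det(A-λI) = λ^2 - 6λ + 8.
Eigenvalues λ = 4, 2 with eigenvectors (1,4), (1,2).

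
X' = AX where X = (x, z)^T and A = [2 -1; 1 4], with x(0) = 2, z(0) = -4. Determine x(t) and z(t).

x(t) = 2te^(3t) + 2e^(3t), z(t) = -2te^(3t) - 4e^(3t)

Coefficient matrix A = [[2, -1], [1, 4]].
Characteristic polynomial det(A - λI) = λ^2 - 6λ + 9 = 0.
Single eigenvalue λ = 3 with algebraic multiplicity 2.
Eigenvector v = (-1,1); generalized eigenvector w with (A-λI)w=v is (2,-1).
General solution: e^(3t)[C_1·v + C_2·(t·v + w)].
Applying x(0)=2, z(0)=-4 gives C_1=-6, C_2=-2.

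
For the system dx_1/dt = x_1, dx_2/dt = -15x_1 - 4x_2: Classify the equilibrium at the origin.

A = [[1,0],[-15,-4]]; det(A-λI) = λ^2 + 3λ - 4.
λ = -4, 1: opposite signs.

saddle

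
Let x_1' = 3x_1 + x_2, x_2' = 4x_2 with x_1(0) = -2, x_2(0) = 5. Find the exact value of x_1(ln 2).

A = [[3,1],[0,4]]; eigenvalues λ = 4, 3.
Eigenvectors: (-1,-1) for λ=4, (1,0) for λ=3.
From the initial condition, c_1 = -5, c_2 = -7.
x_1(ln 2) = (-5)(2^4)(-1) + (-7)(2^3)(1) = 24.

24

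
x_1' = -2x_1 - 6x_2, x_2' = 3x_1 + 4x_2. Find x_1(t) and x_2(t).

Coefficient matrix A = [[-2, -6], [3, 4]].
Characteristic polynomial det(A - λI) = λ^2 - 2λ + 10 = 0.
Eigenvalues λ = 1 ± 3i (complex conjugate pair).
For λ=1+3i: an eigenvector is (1,0) - i(-1,1) = (1 + i, 0 - i).
A real fundamental pair from Re and Im of e^((1+3i)t)v: X_1 = e^(t)(cos(3t)·(1,0) + sin(3t)·(-1,1)), X_2 = e^(t)(sin(3t)·(1,0) - cos(3t)·(-1,1)).
General solution: c_1X_1 + c_2X_2.

x_1(t) = -c_1e^(t)sin(3t) + c_1e^(t)cos(3t) + c_2e^(t)sin(3t) + c_2e^(t)cos(3t), x_2(t) = c_1e^(t)sin(3t) - c_2e^(t)cos(3t)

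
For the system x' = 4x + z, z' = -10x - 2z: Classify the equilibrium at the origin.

unstable spiral

A = [[4,1],[-10,-2]]; det(A-λI) = λ^2 - 2λ + 2.
λ = 1 ± i: positive real part.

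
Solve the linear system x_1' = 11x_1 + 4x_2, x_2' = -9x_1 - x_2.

x_1(t) = -2C_1e^(5t) - 2C_2te^(5t) + C_2e^(5t), x_2(t) = 3C_1e^(5t) + 3C_2te^(5t) - 2C_2e^(5t)

Coefficient matrix A = [[11, 4], [-9, -1]].
Characteristic polynomial det(A - λI) = λ^2 - 10λ + 25 = 0.
Single eigenvalue λ = 5 with algebraic multiplicity 2.
Eigenvector v = (-2,3); generalized eigenvector w with (A-λI)w=v is (1,-2).
General solution: e^(5t)[C_1·v + C_2·(t·v + w)].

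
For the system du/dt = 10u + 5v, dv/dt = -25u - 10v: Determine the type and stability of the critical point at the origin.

center

A = [[10,5],[-25,-10]]; det(A-λI) = λ^2 + 25.
λ = 0 ± 5i: zero real part.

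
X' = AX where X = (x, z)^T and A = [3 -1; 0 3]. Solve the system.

x(t) = -K_1e^(3t) - K_2te^(3t) + K_2e^(3t), z(t) = K_2e^(3t)

Coefficient matrix A = [[3, -1], [0, 3]].
Characteristic polynomial det(A - λI) = λ^2 - 6λ + 9 = 0.
Single eigenvalue λ = 3 with algebraic multiplicity 2.
Eigenvector v = (-1,0); generalized eigenvector w with (A-λI)w=v is (1,1).
General solution: e^(3t)[K_1·v + K_2·(t·v + w)].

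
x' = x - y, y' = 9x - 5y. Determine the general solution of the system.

Coefficient matrix A = [[1, -1], [9, -5]].
Characteristic polynomial det(A - λI) = λ^2 + 4λ + 4 = 0.
Single eigenvalue λ = -2 with algebraic multiplicity 2.
Eigenvector v = (1,3); generalized eigenvector w with (A-λI)w=v is (1,2).
General solution: e^(-2t)[C_1·v + C_2·(t·v + w)].

x(t) = C_1e^(-2t) + C_2te^(-2t) + C_2e^(-2t), y(t) = 3C_1e^(-2t) + 3C_2te^(-2t) + 2C_2e^(-2t)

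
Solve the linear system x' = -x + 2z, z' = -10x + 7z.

Coefficient matrix A = [[-1, 2], [-10, 7]].
Characteristic polynomial det(A - λI) = λ^2 - 6λ + 13 = 0.
Eigenvalues λ = 3 ± 2i (complex conjugate pair).
For λ=3+2i: an eigenvector is (0,-1) - i(-1,-2) = (0 + i, -1 + 2i).
A real fundamental pair from Re and Im of e^((3+2i)t)v: X_1 = e^(3t)(cos(2t)·(0,-1) + sin(2t)·(-1,-2)), X_2 = e^(3t)(sin(2t)·(0,-1) - cos(2t)·(-1,-2)).
General solution: K_1X_1 + K_2X_2.

x(t) = -K_1e^(3t)sin(2t) + K_2e^(3t)cos(2t), z(t) = -2K_1e^(3t)sin(2t) - K_1e^(3t)cos(2t) - K_2e^(3t)sin(2t) + 2K_2e^(3t)cos(2t)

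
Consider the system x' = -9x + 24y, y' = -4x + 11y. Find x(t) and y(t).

Coefficient matrix A = [[-9, 24], [-4, 11]].
Characteristic polynomial det(A - λI) = λ^2 - 2λ - 3 = 0.
Eigenvalues λ = 3, -1.
For λ=3: (A-λI) row 1 is [-12, 24], so an eigenvector is (-2, -1).
For λ=-1: (A-λI) row 1 is [-8, 24], so an eigenvector is (-3, -1).
General solution: C_1e^(3t)(-2,-1) + C_2e^(-t)(-3,-1).

x(t) = -2C_1e^(3t) - 3C_2e^(-t), y(t) = -C_1e^(3t) - C_2e^(-t)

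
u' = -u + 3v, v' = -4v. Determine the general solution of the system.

Coefficient matrix A = [[-1, 3], [0, -4]].
Characteristic polynomial det(A - λI) = λ^2 + 5λ + 4 = 0.
Eigenvalues λ = -4, -1.
For λ=-4: (A-λI) row 1 is [3, 3], so an eigenvector is (1, -1).
For λ=-1: (A-λI) row 1 is [0, 3], so an eigenvector is (-1, 0).
General solution: c_1e^(-4t)(1,-1) + c_2e^(-t)(-1,0).

u(t) = c_1e^(-4t) - c_2e^(-t), v(t) = -c_1e^(-4t)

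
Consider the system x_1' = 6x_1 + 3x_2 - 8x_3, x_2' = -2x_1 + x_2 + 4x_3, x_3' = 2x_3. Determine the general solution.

x_1(t) = K_1e^(3t) + 3K_2e^(4t) + 2K_3e^(2t), x_2(t) = -K_1e^(3t) - 2K_2e^(4t), x_3(t) = K_3e^(2t)

Coefficient matrix A = [[6, 3, -8], [-2, 1, 4], [0, 0, 2]].
det(A - λI) = 0 gives eigenvalues λ = 3, 4, 2.
For λ=3: eigenvector (1,-1,0).
For λ=4: eigenvector (3,-2,0).
For λ=2: eigenvector (2,0,1).
General solution: K_1e^(3t)(1,-1,0) + K_2e^(4t)(3,-2,0) + K_3e^(2t)(2,0,1).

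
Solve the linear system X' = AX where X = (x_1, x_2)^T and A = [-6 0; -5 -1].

x_1(t) = -C_1e^(-6t), x_2(t) = -C_1e^(-6t) + C_2e^(-t)

Coefficient matrix A = [[-6, 0], [-5, -1]].
Characteristic polynomial det(A - λI) = λ^2 + 7λ + 6 = 0.
Eigenvalues λ = -6, -1.
For λ=-6: (A-λI) row 2 is [-5, 5], so an eigenvector is (-1, -1).
For λ=-1: (A-λI) row 1 is [-5, 0], so an eigenvector is (0, 1).
General solution: C_1e^(-6t)(-1,-1) + C_2e^(-t)(0,1).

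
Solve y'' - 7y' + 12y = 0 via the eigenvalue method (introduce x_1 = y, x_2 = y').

y(t) = c_1e^(3t) + c_2e^(4t)

Let x_1 = y, x_2 = y'. Then x_1' = x_2 and x_2' = -12x_1 + 7x_2.
A = [[0,1],[-12,7]]; det(A-λI) = λ^2 - 7λ + 12.
Eigenvalues λ = 3, 4 with eigenvectors (1,3), (1,4).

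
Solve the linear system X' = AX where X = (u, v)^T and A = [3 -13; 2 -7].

Coefficient matrix A = [[3, -13], [2, -7]].
Characteristic polynomial det(A - λI) = λ^2 + 4λ + 5 = 0.
Eigenvalues λ = -2 ± i (complex conjugate pair).
For λ=-2+i: an eigenvector is (-2,-1) - i(3,1) = (-2 - 3i, -1 - i).
A real fundamental pair from Re and Im of e^((-2+i)t)v: X_1 = e^(-2t)(cos(t)·(-2,-1) + sin(t)·(3,1)), X_2 = e^(-2t)(sin(t)·(-2,-1) - cos(t)·(3,1)).
General solution: K_1X_1 + K_2X_2.

u(t) = 3K_1e^(-2t)sin(t) - 2K_1e^(-2t)cos(t) - 2K_2e^(-2t)sin(t) - 3K_2e^(-2t)cos(t), v(t) = K_1e^(-2t)sin(t) - K_1e^(-2t)cos(t) - K_2e^(-2t)sin(t) - K_2e^(-2t)cos(t)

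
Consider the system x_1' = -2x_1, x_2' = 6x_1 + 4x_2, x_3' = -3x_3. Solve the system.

Coefficient matrix A = [[-2, 0, 0], [6, 4, 0], [0, 0, -3]].
det(A - λI) = 0 gives eigenvalues λ = 4, -2, -3.
For λ=4: eigenvector (0,1,0).
For λ=-2: eigenvector (-1,1,0).
For λ=-3: eigenvector (0,0,1).
General solution: c_1e^(4t)(0,1,0) + c_2e^(-2t)(-1,1,0) + c_3e^(-3t)(0,0,1).

x_1(t) = -c_2e^(-2t), x_2(t) = c_1e^(4t) + c_2e^(-2t), x_3(t) = c_3e^(-3t)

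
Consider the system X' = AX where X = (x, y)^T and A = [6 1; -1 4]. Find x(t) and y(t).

x(t) = -K_1e^(5t) - K_2te^(5t) + K_2e^(5t), y(t) = K_1e^(5t) + K_2te^(5t) - 2K_2e^(5t)

Coefficient matrix A = [[6, 1], [-1, 4]].
Characteristic polynomial det(A - λI) = λ^2 - 10λ + 25 = 0.
Single eigenvalue λ = 5 with algebraic multiplicity 2.
Eigenvector v = (-1,1); generalized eigenvector w with (A-λI)w=v is (1,-2).
General solution: e^(5t)[K_1·v + K_2·(t·v + w)].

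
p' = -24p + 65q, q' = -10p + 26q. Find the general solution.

Coefficient matrix A = [[-24, 65], [-10, 26]].
Characteristic polynomial det(A - λI) = λ^2 - 2λ + 26 = 0.
Eigenvalues λ = 1 ± 5i (complex conjugate pair).
For λ=1+5i: an eigenvector is (-2,-1) - i(-3,-1) = (-2 + 3i, -1 + i).
A real fundamental pair from Re and Im of e^((1+5i)t)v: X_1 = e^(t)(cos(5t)·(-2,-1) + sin(5t)·(-3,-1)), X_2 = e^(t)(sin(5t)·(-2,-1) - cos(5t)·(-3,-1)).
General solution: K_1X_1 + K_2X_2.

p(t) = -3K_1e^(t)sin(5t) - 2K_1e^(t)cos(5t) - 2K_2e^(t)sin(5t) + 3K_2e^(t)cos(5t), q(t) = -K_1e^(t)sin(5t) - K_1e^(t)cos(5t) - K_2e^(t)sin(5t) + K_2e^(t)cos(5t)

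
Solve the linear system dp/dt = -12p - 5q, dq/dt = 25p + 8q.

p(t) = c_1e^(-2t)sin(5t) - c_2e^(-2t)cos(5t), q(t) = -2c_1e^(-2t)sin(5t) - c_1e^(-2t)cos(5t) - c_2e^(-2t)sin(5t) + 2c_2e^(-2t)cos(5t)

Coefficient matrix A = [[-12, -5], [25, 8]].
Characteristic polynomial det(A - λI) = λ^2 + 4λ + 29 = 0.
Eigenvalues λ = -2 ± 5i (complex conjugate pair).
For λ=-2+5i: an eigenvector is (0,-1) - i(1,-2) = (0 - i, -1 + 2i).
A real fundamental pair from Re and Im of e^((-2+5i)t)v: X_1 = e^(-2t)(cos(5t)·(0,-1) + sin(5t)·(1,-2)), X_2 = e^(-2t)(sin(5t)·(0,-1) - cos(5t)·(1,-2)).
General solution: c_1X_1 + c_2X_2.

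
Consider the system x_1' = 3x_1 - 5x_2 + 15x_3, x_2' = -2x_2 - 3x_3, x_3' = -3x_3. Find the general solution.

Coefficient matrix A = [[3, -5, 15], [0, -2, -3], [0, 0, -3]].
det(A - λI) = 0 gives eigenvalues λ = 3, -2, -3.
For λ=3: eigenvector (1,0,0).
For λ=-2: eigenvector (1,1,0).
For λ=-3: eigenvector (0,3,1).
General solution: K_1e^(3t)(1,0,0) + K_2e^(-2t)(1,1,0) + K_3e^(-3t)(0,3,1).

x_1(t) = K_1e^(3t) + K_2e^(-2t), x_2(t) = K_2e^(-2t) + 3K_3e^(-3t), x_3(t) = K_3e^(-3t)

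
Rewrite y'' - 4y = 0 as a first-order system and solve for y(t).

Let x_1 = y, x_2 = y'. Then x_1' = x_2 and x_2' = 4x_1.
A = [[0,1],[4,0]]; det(A-λI) = λ^2 - 4.
Eigenvalues λ = 2, -2 with eigenvectors (1,2), (1,-2).

y(t) = c_1e^(2t) + c_2e^(-2t)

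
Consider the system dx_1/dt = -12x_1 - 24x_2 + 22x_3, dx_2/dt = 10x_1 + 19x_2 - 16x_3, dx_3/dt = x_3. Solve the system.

x_1(t) = -3c_1e^(4t) - 8c_2e^(3t) - 2c_3e^(t), x_2(t) = 2c_1e^(4t) + 5c_2e^(3t) + 2c_3e^(t), x_3(t) = c_3e^(t)

Coefficient matrix A = [[-12, -24, 22], [10, 19, -16], [0, 0, 1]].
det(A - λI) = 0 gives eigenvalues λ = 4, 3, 1.
For λ=4: eigenvector (-3,2,0).
For λ=3: eigenvector (-8,5,0).
For λ=1: eigenvector (-2,2,1).
General solution: c_1e^(4t)(-3,2,0) + c_2e^(3t)(-8,5,0) + c_3e^(t)(-2,2,1).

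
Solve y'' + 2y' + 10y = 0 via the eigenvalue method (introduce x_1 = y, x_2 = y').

y(t) = c_1e^(-t)cos(3t) + c_2e^(-t)sin(3t)

Let x_1 = y, x_2 = y'. Then x_1' = x_2 and x_2' = -10x_1 - 2x_2.
A = [[0,1],[-10,-2]]; det(A-λI) = λ^2 + 2λ + 10.
Eigenvalues λ = -1 ± 3i.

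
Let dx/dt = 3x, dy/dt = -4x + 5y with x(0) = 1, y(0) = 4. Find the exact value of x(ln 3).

A = [[3,0],[-4,5]]; eigenvalues λ = 3, 5.
Eigenvectors: (1,2) for λ=3, (0,1) for λ=5.
From the initial condition, c_1 = 1, c_2 = 2.
x(ln 3) = (1)(3^3)(1) + (2)(3^5)(0) = 27.

27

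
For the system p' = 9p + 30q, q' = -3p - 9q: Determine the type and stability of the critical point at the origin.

A = [[9,30],[-3,-9]]; det(A-λI) = λ^2 + 9.
λ = 0 ± 3i: zero real part.

center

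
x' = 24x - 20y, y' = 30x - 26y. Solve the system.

Coefficient matrix A = [[24, -20], [30, -26]].
Characteristic polynomial det(A - λI) = λ^2 + 2λ - 24 = 0.
Eigenvalues λ = 4, -6.
For λ=4: (A-λI) row 1 is [20, -20], so an eigenvector is (-1, -1).
For λ=-6: (A-λI) row 1 is [30, -20], so an eigenvector is (-2, -3).
General solution: C_1e^(4t)(-1,-1) + C_2e^(-6t)(-2,-3).

x(t) = -C_1e^(4t) - 2C_2e^(-6t), y(t) = -C_1e^(4t) - 3C_2e^(-6t)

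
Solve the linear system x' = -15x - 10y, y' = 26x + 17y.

x(t) = 2K_1e^(t)sin(2t) + K_1e^(t)cos(2t) + K_2e^(t)sin(2t) - 2K_2e^(t)cos(2t), y(t) = -3K_1e^(t)sin(2t) - 2K_1e^(t)cos(2t) - 2K_2e^(t)sin(2t) + 3K_2e^(t)cos(2t)

Coefficient matrix A = [[-15, -10], [26, 17]].
Characteristic polynomial det(A - λI) = λ^2 - 2λ + 5 = 0.
Eigenvalues λ = 1 ± 2i (complex conjugate pair).
For λ=1+2i: an eigenvector is (1,-2) - i(2,-3) = (1 - 2i, -2 + 3i).
A real fundamental pair from Re and Im of e^((1+2i)t)v: X_1 = e^(t)(cos(2t)·(1,-2) + sin(2t)·(2,-3)), X_2 = e^(t)(sin(2t)·(1,-2) - cos(2t)·(2,-3)).
General solution: K_1X_1 + K_2X_2.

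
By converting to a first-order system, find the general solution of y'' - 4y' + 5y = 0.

y(t) = K_1e^(2t)cos(t) + K_2e^(2t)sin(t)

Let x_1 = y, x_2 = y'. Then x_1' = x_2 and x_2' = -5x_1 + 4x_2.
A = [[0,1],[-5,4]]; det(A-λI) = λ^2 - 4λ + 5.
Eigenvalues λ = 2 ± i.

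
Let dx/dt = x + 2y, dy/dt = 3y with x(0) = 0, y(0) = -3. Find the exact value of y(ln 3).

A = [[1,2],[0,3]]; eigenvalues λ = 1, 3.
Eigenvectors: (1,0) for λ=1, (-1,-1) for λ=3.
From the initial condition, c_1 = 3, c_2 = 3.
y(ln 3) = (3)(3^1)(0) + (3)(3^3)(-1) = -81.

-81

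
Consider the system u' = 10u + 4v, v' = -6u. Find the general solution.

u(t) = 2C_1e^(4t) + C_2e^(6t), v(t) = -3C_1e^(4t) - C_2e^(6t)

Coefficient matrix A = [[10, 4], [-6, 0]].
Characteristic polynomial det(A - λI) = λ^2 - 10λ + 24 = 0.
Eigenvalues λ = 4, 6.
For λ=4: (A-λI) row 1 is [6, 4], so an eigenvector is (2, -3).
For λ=6: (A-λI) row 1 is [4, 4], so an eigenvector is (1, -1).
General solution: C_1e^(4t)(2,-3) + C_2e^(6t)(1,-1).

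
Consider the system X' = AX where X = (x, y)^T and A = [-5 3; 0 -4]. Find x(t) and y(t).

Coefficient matrix A = [[-5, 3], [0, -4]].
Characteristic polynomial det(A - λI) = λ^2 + 9λ + 20 = 0.
Eigenvalues λ = -4, -5.
For λ=-4: (A-λI) row 1 is [-1, 3], so an eigenvector is (-3, -1).
For λ=-5: (A-λI) row 1 is [0, 3], so an eigenvector is (1, 0).
General solution: C_1e^(-4t)(-3,-1) + C_2e^(-5t)(1,0).

x(t) = -3C_1e^(-4t) + C_2e^(-5t), y(t) = -C_1e^(-4t)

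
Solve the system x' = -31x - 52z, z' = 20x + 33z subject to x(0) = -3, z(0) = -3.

Coefficient matrix A = [[-31, -52], [20, 33]].
Characteristic polynomial det(A - λI) = λ^2 - 2λ + 17 = 0.
Eigenvalues λ = 1 ± 4i (complex conjugate pair).
For λ=1+4i: an eigenvector is (-3,2) - i(-2,1) = (-3 + 2i, 2 - i).
A real fundamental pair from Re and Im of e^((1+4i)t)v: X_1 = e^(t)(cos(4t)·(-3,2) + sin(4t)·(-2,1)), X_2 = e^(t)(sin(4t)·(-3,2) - cos(4t)·(-2,1)).
General solution: C_1X_1 + C_2X_2.
Applying x(0)=-3, z(0)=-3 gives C_1=-9, C_2=-15.

x(t) = 63e^(t)sin(4t) - 3e^(t)cos(4t), z(t) = -39e^(t)sin(4t) - 3e^(t)cos(4t)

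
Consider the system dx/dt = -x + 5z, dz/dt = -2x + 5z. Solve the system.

Coefficient matrix A = [[-1, 5], [-2, 5]].
Characteristic polynomial det(A - λI) = λ^2 - 4λ + 5 = 0.
Eigenvalues λ = 2 ± i (complex conjugate pair).
For λ=2+i: an eigenvector is (1,1) - i(2,1) = (1 - 2i, 1 - i).
A real fundamental pair from Re and Im of e^((2+i)t)v: X_1 = e^(2t)(cos(t)·(1,1) + sin(t)·(2,1)), X_2 = e^(2t)(sin(t)·(1,1) - cos(t)·(2,1)).
General solution: c_1X_1 + c_2X_2.

x(t) = 2c_1e^(2t)sin(t) + c_1e^(2t)cos(t) + c_2e^(2t)sin(t) - 2c_2e^(2t)cos(t), z(t) = c_1e^(2t)sin(t) + c_1e^(2t)cos(t) + c_2e^(2t)sin(t) - c_2e^(2t)cos(t)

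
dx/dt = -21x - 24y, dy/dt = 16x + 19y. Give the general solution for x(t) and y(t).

Coefficient matrix A = [[-21, -24], [16, 19]].
Characteristic polynomial det(A - λI) = λ^2 + 2λ - 15 = 0.
Eigenvalues λ = -5, 3.
For λ=-5: (A-λI) row 1 is [-16, -24], so an eigenvector is (-3, 2).
For λ=3: (A-λI) row 1 is [-24, -24], so an eigenvector is (-1, 1).
General solution: C_1e^(-5t)(-3,2) + C_2e^(3t)(-1,1).

x(t) = -3C_1e^(-5t) - C_2e^(3t), y(t) = 2C_1e^(-5t) + C_2e^(3t)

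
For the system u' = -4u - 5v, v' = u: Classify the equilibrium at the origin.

stable spiral

A = [[-4,-5],[1,0]]; det(A-λI) = λ^2 + 4λ + 5.
λ = -2 ± i: negative real part.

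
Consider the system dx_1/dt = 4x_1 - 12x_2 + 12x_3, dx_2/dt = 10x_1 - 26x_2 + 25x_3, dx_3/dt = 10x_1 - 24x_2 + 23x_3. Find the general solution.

x_1(t) = 2K_1e^(-2t) + K_2e^(4t), x_2(t) = 5K_1e^(-2t) + 2K_2e^(4t) + K_3e^(-t), x_3(t) = 4K_1e^(-2t) + 2K_2e^(4t) + K_3e^(-t)

Coefficient matrix A = [[4, -12, 12], [10, -26, 25], [10, -24, 23]].
det(A - λI) = 0 gives eigenvalues λ = -2, 4, -1.
For λ=-2: eigenvector (2,5,4).
For λ=4: eigenvector (1,2,2).
For λ=-1: eigenvector (0,1,1).
General solution: K_1e^(-2t)(2,5,4) + K_2e^(4t)(1,2,2) + K_3e^(-t)(0,1,1).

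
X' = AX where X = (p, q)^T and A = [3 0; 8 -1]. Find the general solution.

Coefficient matrix A = [[3, 0], [8, -1]].
Characteristic polynomial det(A - λI) = λ^2 - 2λ - 3 = 0.
Eigenvalues λ = -1, 3.
For λ=-1: (A-λI) row 1 is [4, 0], so an eigenvector is (0, 1).
For λ=3: (A-λI) row 2 is [8, -4], so an eigenvector is (-1, -2).
General solution: C_1e^(-t)(0,1) + C_2e^(3t)(-1,-2).

p(t) = -C_2e^(3t), q(t) = C_1e^(-t) - 2C_2e^(3t)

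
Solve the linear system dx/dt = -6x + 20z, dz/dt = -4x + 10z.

Coefficient matrix A = [[-6, 20], [-4, 10]].
Characteristic polynomial det(A - λI) = λ^2 - 4λ + 20 = 0.
Eigenvalues λ = 2 ± 4i (complex conjugate pair).
For λ=2+4i: an eigenvector is (2,1) - i(1,0) = (2 - i, 1).
A real fundamental pair from Re and Im of e^((2+4i)t)v: X_1 = e^(2t)(cos(4t)·(2,1) + sin(4t)·(1,0)), X_2 = e^(2t)(sin(4t)·(2,1) - cos(4t)·(1,0)).
General solution: K_1X_1 + K_2X_2.

x(t) = K_1e^(2t)sin(4t) + 2K_1e^(2t)cos(4t) + 2K_2e^(2t)sin(4t) - K_2e^(2t)cos(4t), z(t) = K_1e^(2t)cos(4t) + K_2e^(2t)sin(4t)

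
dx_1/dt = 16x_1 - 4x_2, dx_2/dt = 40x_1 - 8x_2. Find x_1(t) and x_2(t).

x_1(t) = C_1e^(4t)cos(4t) + C_2e^(4t)sin(4t), x_2(t) = C_1e^(4t)sin(4t) + 3C_1e^(4t)cos(4t) + 3C_2e^(4t)sin(4t) - C_2e^(4t)cos(4t)

Coefficient matrix A = [[16, -4], [40, -8]].
Characteristic polynomial det(A - λI) = λ^2 - 8λ + 32 = 0.
Eigenvalues λ = 4 ± 4i (complex conjugate pair).
For λ=4+4i: an eigenvector is (1,3) - i(0,1) = (1, 3 - i).
A real fundamental pair from Re and Im of e^((4+4i)t)v: X_1 = e^(4t)(cos(4t)·(1,3) + sin(4t)·(0,1)), X_2 = e^(4t)(sin(4t)·(1,3) - cos(4t)·(0,1)).
General solution: C_1X_1 + C_2X_2.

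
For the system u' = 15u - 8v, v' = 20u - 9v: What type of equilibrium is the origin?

unstable spiral

A = [[15,-8],[20,-9]]; det(A-λI) = λ^2 - 6λ + 25.
λ = 3 ± 4i: positive real part.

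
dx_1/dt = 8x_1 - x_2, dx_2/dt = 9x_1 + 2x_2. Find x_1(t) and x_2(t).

Coefficient matrix A = [[8, -1], [9, 2]].
Characteristic polynomial det(A - λI) = λ^2 - 10λ + 25 = 0.
Single eigenvalue λ = 5 with algebraic multiplicity 2.
Eigenvector v = (-1,-3); generalized eigenvector w with (A-λI)w=v is (-1,-2).
General solution: e^(5t)[c_1·v + c_2·(t·v + w)].

x_1(t) = -c_1e^(5t) - c_2te^(5t) - c_2e^(5t), x_2(t) = -3c_1e^(5t) - 3c_2te^(5t) - 2c_2e^(5t)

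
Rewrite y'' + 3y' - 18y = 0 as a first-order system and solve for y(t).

y(t) = K_1e^(-6t) + K_2e^(3t)

Let x_1 = y, x_2 = y'. Then x_1' = x_2 and x_2' = 18x_1 - 3x_2.
A = [[0,1],[18,-3]]; det(A-λI) = λ^2 + 3λ - 18.
Eigenvalues λ = -6, 3 with eigenvectors (1,-6), (1,3).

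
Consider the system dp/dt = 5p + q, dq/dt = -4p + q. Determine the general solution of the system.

Coefficient matrix A = [[5, 1], [-4, 1]].
Characteristic polynomial det(A - λI) = λ^2 - 6λ + 9 = 0.
Single eigenvalue λ = 3 with algebraic multiplicity 2.
Eigenvector v = (1,-2); generalized eigenvector w with (A-λI)w=v is (2,-3).
General solution: e^(3t)[c_1·v + c_2·(t·v + w)].

p(t) = c_1e^(3t) + c_2te^(3t) + 2c_2e^(3t), q(t) = -2c_1e^(3t) - 2c_2te^(3t) - 3c_2e^(3t)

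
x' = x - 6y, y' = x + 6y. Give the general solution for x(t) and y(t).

x(t) = 3C_1e^(3t) - 2C_2e^(4t), y(t) = -C_1e^(3t) + C_2e^(4t)

Coefficient matrix A = [[1, -6], [1, 6]].
Characteristic polynomial det(A - λI) = λ^2 - 7λ + 12 = 0.
Eigenvalues λ = 3, 4.
For λ=3: (A-λI) row 1 is [-2, -6], so an eigenvector is (3, -1).
For λ=4: (A-λI) row 1 is [-3, -6], so an eigenvector is (-2, 1).
General solution: C_1e^(3t)(3,-1) + C_2e^(4t)(-2,1).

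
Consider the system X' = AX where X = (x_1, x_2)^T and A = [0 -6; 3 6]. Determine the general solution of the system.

x_1(t) = -C_1e^(3t)sin(3t) - C_1e^(3t)cos(3t) - C_2e^(3t)sin(3t) + C_2e^(3t)cos(3t), x_2(t) = C_1e^(3t)cos(3t) + C_2e^(3t)sin(3t)

Coefficient matrix A = [[0, -6], [3, 6]].
Characteristic polynomial det(A - λI) = λ^2 - 6λ + 18 = 0.
Eigenvalues λ = 3 ± 3i (complex conjugate pair).
For λ=3+3i: an eigenvector is (-1,1) - i(-1,0) = (-1 + i, 1).
A real fundamental pair from Re and Im of e^((3+3i)t)v: X_1 = e^(3t)(cos(3t)·(-1,1) + sin(3t)·(-1,0)), X_2 = e^(3t)(sin(3t)·(-1,1) - cos(3t)·(-1,0)).
General solution: C_1X_1 + C_2X_2.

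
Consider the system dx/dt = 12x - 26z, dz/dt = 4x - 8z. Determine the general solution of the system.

Coefficient matrix A = [[12, -26], [4, -8]].
Characteristic polynomial det(A - λI) = λ^2 - 4λ + 8 = 0.
Eigenvalues λ = 2 ± 2i (complex conjugate pair).
For λ=2+2i: an eigenvector is (3,1) - i(2,1) = (3 - 2i, 1 - i).
A real fundamental pair from Re and Im of e^((2+2i)t)v: X_1 = e^(2t)(cos(2t)·(3,1) + sin(2t)·(2,1)), X_2 = e^(2t)(sin(2t)·(3,1) - cos(2t)·(2,1)).
General solution: C_1X_1 + C_2X_2.

x(t) = 2C_1e^(2t)sin(2t) + 3C_1e^(2t)cos(2t) + 3C_2e^(2t)sin(2t) - 2C_2e^(2t)cos(2t), z(t) = C_1e^(2t)sin(2t) + C_1e^(2t)cos(2t) + C_2e^(2t)sin(2t) - C_2e^(2t)cos(2t)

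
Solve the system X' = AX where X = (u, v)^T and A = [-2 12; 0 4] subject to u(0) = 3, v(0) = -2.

Coefficient matrix A = [[-2, 12], [0, 4]].
Characteristic polynomial det(A - λI) = λ^2 - 2λ - 8 = 0.
Eigenvalues λ = 4, -2.
For λ=4: (A-λI) row 1 is [-6, 12], so an eigenvector is (2, 1).
For λ=-2: (A-λI) row 1 is [0, 12], so an eigenvector is (-1, 0).
General solution: c_1e^(4t)(2,1) + c_2e^(-2t)(-1,0).
Applying u(0)=3, v(0)=-2 gives c_1=-2, c_2=-7.

u(t) = -4e^(4t) + 7e^(-2t), v(t) = -2e^(4t)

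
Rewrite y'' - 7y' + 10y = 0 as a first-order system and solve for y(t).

y(t) = C_1e^(5t) + C_2e^(2t)

Let x_1 = y, x_2 = y'. Then x_1' = x_2 and x_2' = -10x_1 + 7x_2.
A = [[0,1],[-10,7]]; det(A-λI) = λ^2 - 7λ + 10.
Eigenvalues λ = 5, 2 with eigenvectors (1,5), (1,2).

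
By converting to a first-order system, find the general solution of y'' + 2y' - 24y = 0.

Let x_1 = y, x_2 = y'. Then x_1' = x_2 and x_2' = 24x_1 - 2x_2.
A = [[0,1],[24,-2]]; det(A-λI) = λ^2 + 2λ - 24.
Eigenvalues λ = 4, -6 with eigenvectors (1,4), (1,-6).

y(t) = C_1e^(4t) + C_2e^(-6t)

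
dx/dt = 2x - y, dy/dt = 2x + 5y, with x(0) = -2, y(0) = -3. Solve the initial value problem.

Coefficient matrix A = [[2, -1], [2, 5]].
Characteristic polynomial det(A - λI) = λ^2 - 7λ + 12 = 0.
Eigenvalues λ = 3, 4.
For λ=3: (A-λI) row 1 is [-1, -1], so an eigenvector is (-1, 1).
For λ=4: (A-λI) row 1 is [-2, -1], so an eigenvector is (1, -2).
General solution: c_1e^(3t)(-1,1) + c_2e^(4t)(1,-2).
Applying x(0)=-2, y(0)=-3 gives c_1=7, c_2=5.

x(t) = 5e^(4t) - 7e^(3t), y(t) = -10e^(4t) + 7e^(3t)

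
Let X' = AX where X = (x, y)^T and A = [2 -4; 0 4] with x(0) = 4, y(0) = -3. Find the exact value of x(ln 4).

A = [[2,-4],[0,4]]; eigenvalues λ = 2, 4.
Eigenvectors: (-1,0) for λ=2, (2,-1) for λ=4.
From the initial condition, c_1 = 2, c_2 = 3.
x(ln 4) = (2)(4^2)(-1) + (3)(4^4)(2) = 1504.

1504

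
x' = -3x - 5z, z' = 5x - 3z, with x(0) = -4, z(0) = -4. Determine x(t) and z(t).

x(t) = 4e^(-3t)sin(5t) - 4e^(-3t)cos(5t), z(t) = -4e^(-3t)sin(5t) - 4e^(-3t)cos(5t)

Coefficient matrix A = [[-3, -5], [5, -3]].
Characteristic polynomial det(A - λI) = λ^2 + 6λ + 34 = 0.
Eigenvalues λ = -3 ± 5i (complex conjugate pair).
For λ=-3+5i: an eigenvector is (0,1) - i(-1,0) = (0 + i, 1).
A real fundamental pair from Re and Im of e^((-3+5i)t)v: X_1 = e^(-3t)(cos(5t)·(0,1) + sin(5t)·(-1,0)), X_2 = e^(-3t)(sin(5t)·(0,1) - cos(5t)·(-1,0)).
General solution: K_1X_1 + K_2X_2.
Applying x(0)=-4, z(0)=-4 gives K_1=-4, K_2=-4.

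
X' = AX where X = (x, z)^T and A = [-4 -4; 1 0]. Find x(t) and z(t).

Coefficient matrix A = [[-4, -4], [1, 0]].
Characteristic polynomial det(A - λI) = λ^2 + 4λ + 4 = 0.
Single eigenvalue λ = -2 with algebraic multiplicity 2.
Eigenvector v = (-2,1); generalized eigenvector w with (A-λI)w=v is (-3,2).
General solution: e^(-2t)[c_1·v + c_2·(t·v + w)].

x(t) = -2c_1e^(-2t) - 2c_2te^(-2t) - 3c_2e^(-2t), z(t) = c_1e^(-2t) + c_2te^(-2t) + 2c_2e^(-2t)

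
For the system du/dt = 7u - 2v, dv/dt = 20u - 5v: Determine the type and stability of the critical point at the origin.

A = [[7,-2],[20,-5]]; det(A-λI) = λ^2 - 2λ + 5.
λ = 1 ± 2i: positive real part.

unstable spiral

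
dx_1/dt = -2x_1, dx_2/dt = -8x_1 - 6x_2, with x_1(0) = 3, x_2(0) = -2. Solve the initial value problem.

Coefficient matrix A = [[-2, 0], [-8, -6]].
Characteristic polynomial det(A - λI) = λ^2 + 8λ + 12 = 0.
Eigenvalues λ = -6, -2.
For λ=-6: (A-λI) row 1 is [4, 0], so an eigenvector is (0, -1).
For λ=-2: (A-λI) row 2 is [-8, -4], so an eigenvector is (1, -2).
General solution: C_1e^(-6t)(0,-1) + C_2e^(-2t)(1,-2).
Applying x_1(0)=3, x_2(0)=-2 gives C_1=-4, C_2=3.

x_1(t) = 3e^(-2t), x_2(t) = -6e^(-2t) + 4e^(-6t)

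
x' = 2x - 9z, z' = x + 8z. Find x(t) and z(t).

Coefficient matrix A = [[2, -9], [1, 8]].
Characteristic polynomial det(A - λI) = λ^2 - 10λ + 25 = 0.
Single eigenvalue λ = 5 with algebraic multiplicity 2.
Eigenvector v = (-3,1); generalized eigenvector w with (A-λI)w=v is (-2,1).
General solution: e^(5t)[c_1·v + c_2·(t·v + w)].

x(t) = -3c_1e^(5t) - 3c_2te^(5t) - 2c_2e^(5t), z(t) = c_1e^(5t) + c_2te^(5t) + c_2e^(5t)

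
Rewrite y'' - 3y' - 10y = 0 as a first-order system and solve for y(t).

y(t) = C_1e^(5t) + C_2e^(-2t)

Let x_1 = y, x_2 = y'. Then x_1' = x_2 and x_2' = 10x_1 + 3x_2.
A = [[0,1],[10,3]]; det(A-λI) = λ^2 - 3λ - 10.
Eigenvalues λ = 5, -2 with eigenvectors (1,5), (1,-2).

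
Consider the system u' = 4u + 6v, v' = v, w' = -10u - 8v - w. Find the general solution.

u(t) = -2c_2e^(t) + c_3e^(4t), v(t) = c_2e^(t), w(t) = c_1e^(-t) + 6c_2e^(t) - 2c_3e^(4t)

Coefficient matrix A = [[4, 6, 0], [0, 1, 0], [-10, -8, -1]].
det(A - λI) = 0 gives eigenvalues λ = -1, 1, 4.
For λ=-1: eigenvector (0,0,1).
For λ=1: eigenvector (-2,1,6).
For λ=4: eigenvector (1,0,-2).
General solution: c_1e^(-t)(0,0,1) + c_2e^(t)(-2,1,6) + c_3e^(4t)(1,0,-2).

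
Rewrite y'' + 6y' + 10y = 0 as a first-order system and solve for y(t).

Let x_1 = y, x_2 = y'. Then x_1' = x_2 and x_2' = -10x_1 - 6x_2.
A = [[0,1],[-10,-6]]; det(A-λI) = λ^2 + 6λ + 10.
Eigenvalues λ = -3 ± i.

y(t) = C_1e^(-3t)cos(t) + C_2e^(-3t)sin(t)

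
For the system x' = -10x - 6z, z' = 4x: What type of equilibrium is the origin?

A = [[-10,-6],[4,0]]; det(A-λI) = λ^2 + 10λ + 24.
λ = -6, -4: both negative.

stable node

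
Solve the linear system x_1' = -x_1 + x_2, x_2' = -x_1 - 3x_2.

x_1(t) = K_1e^(-2t) + K_2te^(-2t) + K_2e^(-2t), x_2(t) = -K_1e^(-2t) - K_2te^(-2t)

Coefficient matrix A = [[-1, 1], [-1, -3]].
Characteristic polynomial det(A - λI) = λ^2 + 4λ + 4 = 0.
Single eigenvalue λ = -2 with algebraic multiplicity 2.
Eigenvector v = (1,-1); generalized eigenvector w with (A-λI)w=v is (1,0).
General solution: e^(-2t)[K_1·v + K_2·(t·v + w)].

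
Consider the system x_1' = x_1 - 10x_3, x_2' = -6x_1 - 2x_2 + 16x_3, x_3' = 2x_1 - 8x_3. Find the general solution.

x_1(t) = 5c_2e^(-3t) + 2c_3e^(-4t), x_2(t) = c_1e^(-2t) - 2c_2e^(-3t) - 2c_3e^(-4t), x_3(t) = 2c_2e^(-3t) + c_3e^(-4t)

Coefficient matrix A = [[1, 0, -10], [-6, -2, 16], [2, 0, -8]].
det(A - λI) = 0 gives eigenvalues λ = -2, -3, -4.
For λ=-2: eigenvector (0,1,0).
For λ=-3: eigenvector (5,-2,2).
For λ=-4: eigenvector (2,-2,1).
General solution: c_1e^(-2t)(0,1,0) + c_2e^(-3t)(5,-2,2) + c_3e^(-4t)(2,-2,1).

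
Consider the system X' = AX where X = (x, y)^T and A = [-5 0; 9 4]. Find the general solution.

Coefficient matrix A = [[-5, 0], [9, 4]].
Characteristic polynomial det(A - λI) = λ^2 + λ - 20 = 0.
Eigenvalues λ = 4, -5.
For λ=4: (A-λI) row 1 is [-9, 0], so an eigenvector is (0, 1).
For λ=-5: (A-λI) row 2 is [9, 9], so an eigenvector is (1, -1).
General solution: c_1e^(4t)(0,1) + c_2e^(-5t)(1,-1).

x(t) = c_2e^(-5t), y(t) = c_1e^(4t) - c_2e^(-5t)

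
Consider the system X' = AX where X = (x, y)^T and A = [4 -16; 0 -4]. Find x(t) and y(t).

x(t) = -K_1e^(4t) - 2K_2e^(-4t), y(t) = -K_2e^(-4t)

Coefficient matrix A = [[4, -16], [0, -4]].
Characteristic polynomial det(A - λI) = λ^2 - 16 = 0.
Eigenvalues λ = 4, -4.
For λ=4: (A-λI) row 1 is [0, -16], so an eigenvector is (-1, 0).
For λ=-4: (A-λI) row 1 is [8, -16], so an eigenvector is (-2, -1).
General solution: K_1e^(4t)(-1,0) + K_2e^(-4t)(-2,-1).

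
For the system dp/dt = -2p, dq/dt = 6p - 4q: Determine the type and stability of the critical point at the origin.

stable node

A = [[-2,0],[6,-4]]; det(A-λI) = λ^2 + 6λ + 8.
λ = -4, -2: both negative.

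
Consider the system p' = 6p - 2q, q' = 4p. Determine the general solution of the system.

p(t) = -C_1e^(4t) + C_2e^(2t), q(t) = -C_1e^(4t) + 2C_2e^(2t)

Coefficient matrix A = [[6, -2], [4, 0]].
Characteristic polynomial det(A - λI) = λ^2 - 6λ + 8 = 0.
Eigenvalues λ = 4, 2.
For λ=4: (A-λI) row 1 is [2, -2], so an eigenvector is (-1, -1).
For λ=2: (A-λI) row 1 is [4, -2], so an eigenvector is (1, 2).
General solution: C_1e^(4t)(-1,-1) + C_2e^(2t)(1,2).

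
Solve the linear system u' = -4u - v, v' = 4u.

u(t) = -K_1e^(-2t) - K_2te^(-2t) + 2K_2e^(-2t), v(t) = 2K_1e^(-2t) + 2K_2te^(-2t) - 3K_2e^(-2t)

Coefficient matrix A = [[-4, -1], [4, 0]].
Characteristic polynomial det(A - λI) = λ^2 + 4λ + 4 = 0.
Single eigenvalue λ = -2 with algebraic multiplicity 2.
Eigenvector v = (-1,2); generalized eigenvector w with (A-λI)w=v is (2,-3).
General solution: e^(-2t)[K_1·v + K_2·(t·v + w)].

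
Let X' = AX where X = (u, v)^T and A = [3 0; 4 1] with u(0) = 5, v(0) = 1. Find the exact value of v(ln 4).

604

A = [[3,0],[4,1]]; eigenvalues λ = 1, 3.
Eigenvectors: (0,-1) for λ=1, (-1,-2) for λ=3.
From the initial condition, c_1 = 9, c_2 = -5.
v(ln 4) = (9)(4^1)(-1) + (-5)(4^3)(-2) = 604.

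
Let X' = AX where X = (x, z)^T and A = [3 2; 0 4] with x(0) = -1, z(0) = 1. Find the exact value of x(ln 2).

8

A = [[3,2],[0,4]]; eigenvalues λ = 4, 3.
Eigenvectors: (2,1) for λ=4, (1,0) for λ=3.
From the initial condition, c_1 = 1, c_2 = -3.
x(ln 2) = (1)(2^4)(2) + (-3)(2^3)(1) = 8.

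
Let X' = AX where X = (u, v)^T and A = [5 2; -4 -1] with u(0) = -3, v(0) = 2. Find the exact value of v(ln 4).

248

A = [[5,2],[-4,-1]]; eigenvalues λ = 1, 3.
Eigenvectors: (1,-2) for λ=1, (-1,1) for λ=3.
From the initial condition, c_1 = 1, c_2 = 4.
v(ln 4) = (1)(4^1)(-2) + (4)(4^3)(1) = 248.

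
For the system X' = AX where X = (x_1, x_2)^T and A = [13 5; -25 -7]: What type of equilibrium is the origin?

A = [[13,5],[-25,-7]]; det(A-λI) = λ^2 - 6λ + 34.
λ = 3 ± 5i: positive real part.

unstable spiral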